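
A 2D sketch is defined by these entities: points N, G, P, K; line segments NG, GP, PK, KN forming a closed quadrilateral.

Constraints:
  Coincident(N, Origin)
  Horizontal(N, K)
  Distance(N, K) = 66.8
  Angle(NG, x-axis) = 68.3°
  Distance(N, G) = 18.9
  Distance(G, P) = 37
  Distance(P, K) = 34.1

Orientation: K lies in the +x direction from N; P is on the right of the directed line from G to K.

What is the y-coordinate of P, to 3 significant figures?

-8.07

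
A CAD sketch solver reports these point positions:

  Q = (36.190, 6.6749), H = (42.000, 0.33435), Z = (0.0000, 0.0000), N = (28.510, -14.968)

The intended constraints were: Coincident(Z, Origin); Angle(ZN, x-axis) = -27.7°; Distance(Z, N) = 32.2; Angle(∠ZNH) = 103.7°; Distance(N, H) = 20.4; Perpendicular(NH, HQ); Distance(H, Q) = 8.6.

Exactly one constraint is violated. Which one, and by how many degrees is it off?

Perpendicular(NH, HQ) — off by 6.10°.

Z = (0.00, 0.00) ✓; ZN at -27.70° ✓; |ZN| = 32.20 ✓; ∠ZNH = 103.7° ✓; |NH| = 20.40 ✓; ∠(NH, HQ) = 83.90° ✗; |HQ| = 8.600 ✓.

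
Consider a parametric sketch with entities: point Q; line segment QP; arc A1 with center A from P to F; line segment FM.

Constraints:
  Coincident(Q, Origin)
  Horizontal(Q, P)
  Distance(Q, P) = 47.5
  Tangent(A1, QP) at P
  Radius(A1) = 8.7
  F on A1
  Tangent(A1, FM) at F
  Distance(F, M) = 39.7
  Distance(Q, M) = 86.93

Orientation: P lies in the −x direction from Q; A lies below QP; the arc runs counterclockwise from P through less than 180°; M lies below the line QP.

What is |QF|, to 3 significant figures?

54.0

Q is at the origin; QP is horizontal with |QP| = 47.5 and P on the −x side, so P = (-47.5, 0.00). Since A1 is tangent to QP there, AP ⟂ QP, so A = P + (0, -8.7) = (-47.5, -8.70). Since AF ⟂ FM (tangency), |AM| = √(8.7² + 39.7²) = 40.6 regardless of where F sits on A1. So M lies on both circle(Q, 86.93) and circle(A, 40.6); the below-QP intersection is M = (-80.9, -31.9). F is the foot of the tangent from M: F = (-53.9, -2.79).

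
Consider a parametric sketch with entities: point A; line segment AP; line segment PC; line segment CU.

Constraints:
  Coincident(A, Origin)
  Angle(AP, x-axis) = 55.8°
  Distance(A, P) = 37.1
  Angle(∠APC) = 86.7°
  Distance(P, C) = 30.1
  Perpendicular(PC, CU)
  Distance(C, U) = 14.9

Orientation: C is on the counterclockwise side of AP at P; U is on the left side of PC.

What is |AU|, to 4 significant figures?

35.67

A is at the origin; AP runs at 55.8° with length 37.1, so P = 37.1·(cos 55.8°, sin 55.8°) = (20.85, 30.68). ∠APC = 86.7°, so PC runs at 55.8° + (180° − 86.7°) = 149.1° from the x-axis; with |PC| = 30.1, C = P + 30.1·(cos 149.1°, sin 149.1°) = (-4.974, 46.14). PC ⟂ CU; with |CU| = 14.9 on the left of PC, U = C + 14.9·(-0.5135, -0.8581) = (-12.63, 33.36). Then |AU| = |U − A| = 35.67.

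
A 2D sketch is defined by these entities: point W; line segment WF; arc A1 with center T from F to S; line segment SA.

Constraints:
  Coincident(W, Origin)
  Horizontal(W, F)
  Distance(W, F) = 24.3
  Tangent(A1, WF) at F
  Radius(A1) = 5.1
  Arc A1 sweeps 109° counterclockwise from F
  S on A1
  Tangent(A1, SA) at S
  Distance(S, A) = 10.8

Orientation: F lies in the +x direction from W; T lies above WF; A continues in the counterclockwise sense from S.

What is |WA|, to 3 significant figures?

30.7

W is at the origin; WF is horizontal with |WF| = 24.3 and F on the +x side, so F = (24.3, 0.00). A1 meets WF tangentially, so TF is at right angles to WF, so T = F + (0, 5.1) = (24.3, 5.10). On A1, F sits at bearing -90° from T; a 109° counterclockwise sweep puts S at bearing 19°, so S = T + 5.1·(cos 19°, sin 19°) = (29.1, 6.76). A1 meets SA tangentially, so TS is at right angles to SA, so SA runs along (−sin 19°, cos 19°); with |SA| = 10.8, A = (25.6, 17.0). Then |WA| = |A − W| = 30.7.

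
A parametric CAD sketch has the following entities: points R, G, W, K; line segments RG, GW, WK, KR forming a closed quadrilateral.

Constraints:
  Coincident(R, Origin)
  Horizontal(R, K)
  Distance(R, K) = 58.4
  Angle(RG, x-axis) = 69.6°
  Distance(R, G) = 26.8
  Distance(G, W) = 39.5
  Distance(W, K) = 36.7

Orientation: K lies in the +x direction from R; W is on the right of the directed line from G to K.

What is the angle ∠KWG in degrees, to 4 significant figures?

92.58°

R is at the origin; RK is horizontal with |RK| = 58.4 and K in +x, so K = (58.4, 0). RG runs at 69.6° with |RG| = 26.8, so G = (9.342, 25.12). W is determined by |GW| = 39.5 and |WK| = 36.7 together: it lies at the intersection of circle(G, 39.5) and circle(K, 36.7). With |GK| = 55.12, the foot of the radical line on GK is 29.49 from G and the perpendicular offset is √(39.5² − 29.49²) = 26.28. Taking the right-of-GK solution: W = (23.62, -11.71).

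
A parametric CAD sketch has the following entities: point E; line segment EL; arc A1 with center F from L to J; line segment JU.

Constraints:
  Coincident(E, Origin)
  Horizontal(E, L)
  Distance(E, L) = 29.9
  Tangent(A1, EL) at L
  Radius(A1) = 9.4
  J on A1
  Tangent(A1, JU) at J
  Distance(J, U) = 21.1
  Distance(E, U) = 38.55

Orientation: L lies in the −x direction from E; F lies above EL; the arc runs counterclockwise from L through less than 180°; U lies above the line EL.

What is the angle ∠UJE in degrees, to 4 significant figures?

122.0°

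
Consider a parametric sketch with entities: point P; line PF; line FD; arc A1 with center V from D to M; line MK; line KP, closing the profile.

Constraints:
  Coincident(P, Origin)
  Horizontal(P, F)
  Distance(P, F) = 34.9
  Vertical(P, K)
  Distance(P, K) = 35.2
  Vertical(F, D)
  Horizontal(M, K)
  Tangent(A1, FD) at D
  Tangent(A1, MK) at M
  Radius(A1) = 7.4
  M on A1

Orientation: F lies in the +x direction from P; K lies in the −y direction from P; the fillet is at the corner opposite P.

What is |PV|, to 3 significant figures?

39.1

P is at the origin; PF is horizontal with |PF| = 34.9 and F on the +x side, so F = (34.9, 0.00). PK is vertical with |PK| = 35.2 and K on the −y side, so K = (0.00, -35.2). The virtual corner opposite P is at (34.9, -35.2). The tangent condition forces VD to be normal to FD and since A1 is tangent to MK there, VM ⟂ MK, with radius 7.4, so the center V sits 7.4 in from both sides at V = (27.5, -27.8). Then |PV| = |V − P| = 39.1.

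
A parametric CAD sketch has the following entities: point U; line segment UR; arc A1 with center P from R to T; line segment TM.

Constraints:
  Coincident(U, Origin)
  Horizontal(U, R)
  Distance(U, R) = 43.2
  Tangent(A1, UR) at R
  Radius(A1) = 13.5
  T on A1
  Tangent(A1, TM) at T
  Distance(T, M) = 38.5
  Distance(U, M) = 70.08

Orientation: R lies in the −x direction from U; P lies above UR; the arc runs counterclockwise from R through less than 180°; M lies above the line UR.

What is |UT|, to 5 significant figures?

35.653

Checks: ∠(PR, RU) = 90.00° ✓; |PT| = 13.50 ✓; ∠(PT, TM) = 90.00° ✓; |TM| = 38.50 ✓; |UM| = 70.08 ✓.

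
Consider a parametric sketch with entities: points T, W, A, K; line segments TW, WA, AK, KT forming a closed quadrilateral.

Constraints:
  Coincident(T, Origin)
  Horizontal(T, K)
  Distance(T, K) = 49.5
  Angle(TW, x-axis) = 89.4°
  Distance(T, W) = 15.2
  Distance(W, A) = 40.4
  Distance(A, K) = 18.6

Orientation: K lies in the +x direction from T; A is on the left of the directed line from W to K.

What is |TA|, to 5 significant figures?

43.699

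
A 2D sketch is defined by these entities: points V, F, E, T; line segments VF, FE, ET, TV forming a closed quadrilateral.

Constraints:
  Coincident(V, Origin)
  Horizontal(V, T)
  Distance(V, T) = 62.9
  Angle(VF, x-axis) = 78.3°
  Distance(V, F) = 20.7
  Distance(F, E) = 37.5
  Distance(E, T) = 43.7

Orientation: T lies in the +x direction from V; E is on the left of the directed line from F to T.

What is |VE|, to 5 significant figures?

52.539

Checks: |FE| = 37.50 ✓; |ET| = 43.70 ✓.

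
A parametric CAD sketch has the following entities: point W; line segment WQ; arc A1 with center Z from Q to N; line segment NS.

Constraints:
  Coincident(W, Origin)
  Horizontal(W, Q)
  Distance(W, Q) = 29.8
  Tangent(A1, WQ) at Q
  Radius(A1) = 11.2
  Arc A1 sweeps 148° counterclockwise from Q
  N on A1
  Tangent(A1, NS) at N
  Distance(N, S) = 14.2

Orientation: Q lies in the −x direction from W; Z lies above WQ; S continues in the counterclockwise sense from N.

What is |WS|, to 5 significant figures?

45.671

W is at the origin; W and Q share the same y with |WQ| = 29.8 and Q on the −x side, so Q = (-29.800, 0.0000). A1 meets WQ tangentially, so ZQ is at right angles to WQ, so Z = Q + (0, 11.2) = (-29.800, 11.200). On A1, Q sits at bearing -90° from Z; a 148° counterclockwise sweep puts N at bearing 58°, so N = Z + 11.2·(cos 58°, sin 58°) = (-23.865, 20.698). Tangency of A1 to NS means the radius ZN is perpendicular to NS, so NS runs along (−sin 58°, cos 58°); with |NS| = 14.2, S = (-35.907, 28.223). Then |WS| = |S − W| = 45.671.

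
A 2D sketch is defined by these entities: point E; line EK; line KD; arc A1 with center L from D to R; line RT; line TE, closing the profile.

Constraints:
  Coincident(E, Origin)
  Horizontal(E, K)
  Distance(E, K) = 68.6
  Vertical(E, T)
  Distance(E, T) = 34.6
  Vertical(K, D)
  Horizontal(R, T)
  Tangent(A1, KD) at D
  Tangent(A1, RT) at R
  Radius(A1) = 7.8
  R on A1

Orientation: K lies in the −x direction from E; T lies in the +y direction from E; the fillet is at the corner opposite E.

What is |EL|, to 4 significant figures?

66.44

E is at the origin; EK is horizontal with |EK| = 68.6 and K on the −x side, so K = (-68.60, 0.000). E and T share the same x with |ET| = 34.6 and T on the +y side, so T = (0.000, 34.60). The virtual corner opposite E is at (-68.60, 34.60). A1 meets KD tangentially, so LD is at right angles to KD and tangency of A1 to RT means the radius LR is perpendicular to RT, with radius 7.8, so the center L sits 7.8 in from both sides at L = (-60.80, 26.80). Then |EL| = |L − E| = 66.44.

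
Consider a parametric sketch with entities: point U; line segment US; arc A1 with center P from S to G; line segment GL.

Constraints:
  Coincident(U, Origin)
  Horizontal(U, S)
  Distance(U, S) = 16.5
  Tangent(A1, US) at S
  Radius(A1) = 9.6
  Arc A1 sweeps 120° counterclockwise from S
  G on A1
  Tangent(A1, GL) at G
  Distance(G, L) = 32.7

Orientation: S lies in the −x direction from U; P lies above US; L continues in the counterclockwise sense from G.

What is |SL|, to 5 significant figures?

43.468

On A1, S sits at bearing -90° from P; a 120° counterclockwise sweep puts G at bearing 30°, so G = P + 9.6·(cos 30°, sin 30°) = (-8.1862, 14.400). The tangent condition forces PG to be normal to GL, so GL runs along (−sin 30°, cos 30°); with |GL| = 32.7, L = (-24.536, 42.719). Then |SL| = |L − S| = 43.468.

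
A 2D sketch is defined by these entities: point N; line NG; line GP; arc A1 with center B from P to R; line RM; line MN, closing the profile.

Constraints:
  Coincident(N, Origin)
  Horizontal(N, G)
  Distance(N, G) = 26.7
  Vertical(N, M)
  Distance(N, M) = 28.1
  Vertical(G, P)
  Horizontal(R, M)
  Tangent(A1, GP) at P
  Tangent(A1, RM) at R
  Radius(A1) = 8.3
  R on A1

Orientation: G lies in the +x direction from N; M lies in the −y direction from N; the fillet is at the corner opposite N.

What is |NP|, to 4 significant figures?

33.24

N is at the origin; NG is horizontal with |NG| = 26.7 and G on the +x side, so G = (26.70, 0.000). N and M share the same x with |NM| = 28.1 and M on the −y side, so M = (0.000, -28.10). The virtual corner opposite N is at (26.70, -28.10). Tangency of A1 to GP means the radius BP is perpendicular to GP and the tangent condition forces BR to be normal to RM, with radius 8.3, so the center B sits 8.3 in from both sides at B = (18.40, -19.80). That places the tangent points at P = (26.70, -19.80) on GP and R = (18.40, -28.10) on RM. Then |NP| = |P − N| = 33.24.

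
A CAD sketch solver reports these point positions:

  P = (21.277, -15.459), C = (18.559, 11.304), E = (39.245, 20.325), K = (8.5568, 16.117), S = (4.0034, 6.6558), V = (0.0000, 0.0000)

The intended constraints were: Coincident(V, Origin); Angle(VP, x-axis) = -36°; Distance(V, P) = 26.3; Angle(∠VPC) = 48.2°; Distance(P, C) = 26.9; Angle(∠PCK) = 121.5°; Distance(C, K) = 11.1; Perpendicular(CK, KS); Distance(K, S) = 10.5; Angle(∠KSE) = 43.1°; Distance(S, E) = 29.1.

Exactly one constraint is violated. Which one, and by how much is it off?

Distance(S, E) = 29.1 — off by 8.70.

V = (0.00, 0.00) ✓; VP at -36.00° ✓; |VP| = 26.30 ✓; ∠VPC = 48.20° ✓; |PC| = 26.90 ✓; ∠PCK = 121.5° ✓; |CK| = 11.10 ✓; ∠(CK, KS) = 90.00° ✓; |KS| = 10.50 ✓; ∠KSE = 43.10° ✓; |SE| = 37.80 ✗.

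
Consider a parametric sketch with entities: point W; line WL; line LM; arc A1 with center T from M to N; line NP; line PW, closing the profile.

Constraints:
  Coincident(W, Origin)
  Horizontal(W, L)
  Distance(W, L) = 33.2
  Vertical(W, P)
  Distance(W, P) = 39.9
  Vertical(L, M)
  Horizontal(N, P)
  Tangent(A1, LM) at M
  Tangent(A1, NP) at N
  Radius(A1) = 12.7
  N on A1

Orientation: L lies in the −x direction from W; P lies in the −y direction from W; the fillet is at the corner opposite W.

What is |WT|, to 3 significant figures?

34.1

W is at the origin; WL is horizontal with |WL| = 33.2 and L on the −x side, so L = (-33.2, 0.00). W and P share the same x with |WP| = 39.9 and P on the −y side, so P = (0.00, -39.9). The virtual corner opposite W is at (-33.2, -39.9). A1 meets LM tangentially, so TM is at right angles to LM and since A1 is tangent to NP there, TN ⟂ NP, with radius 12.7, so the center T sits 12.7 in from both sides at T = (-20.5, -27.2). Then |WT| = |T − W| = 34.1.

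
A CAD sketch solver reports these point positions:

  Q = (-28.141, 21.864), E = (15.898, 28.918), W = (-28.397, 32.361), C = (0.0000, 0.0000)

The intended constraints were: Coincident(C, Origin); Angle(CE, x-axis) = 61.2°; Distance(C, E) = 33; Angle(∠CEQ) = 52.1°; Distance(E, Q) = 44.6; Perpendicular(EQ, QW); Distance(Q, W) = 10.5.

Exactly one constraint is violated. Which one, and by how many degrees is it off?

Perpendicular(EQ, QW) — off by 7.70°.

C = (0.00, 0.00) ✓; CE at 61.20° ✓; |CE| = 33.00 ✓; ∠CEQ = 52.10° ✓; |EQ| = 44.60 ✓; ∠(EQ, QW) = 97.70° ✗; |QW| = 10.50 ✓.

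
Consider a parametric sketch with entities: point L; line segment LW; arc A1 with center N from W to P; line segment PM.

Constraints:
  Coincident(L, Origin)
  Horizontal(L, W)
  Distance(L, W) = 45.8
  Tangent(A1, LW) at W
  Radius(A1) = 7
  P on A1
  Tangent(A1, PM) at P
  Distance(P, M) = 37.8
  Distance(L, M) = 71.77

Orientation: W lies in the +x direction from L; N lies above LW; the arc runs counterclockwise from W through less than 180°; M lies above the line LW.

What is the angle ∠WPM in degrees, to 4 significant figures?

138.1°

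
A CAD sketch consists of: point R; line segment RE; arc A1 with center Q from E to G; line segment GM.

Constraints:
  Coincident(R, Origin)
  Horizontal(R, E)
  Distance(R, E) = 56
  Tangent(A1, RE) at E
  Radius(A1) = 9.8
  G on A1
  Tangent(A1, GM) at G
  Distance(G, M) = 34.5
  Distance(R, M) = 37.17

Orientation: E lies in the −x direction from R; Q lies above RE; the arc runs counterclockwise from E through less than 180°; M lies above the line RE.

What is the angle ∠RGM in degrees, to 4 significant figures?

49.09°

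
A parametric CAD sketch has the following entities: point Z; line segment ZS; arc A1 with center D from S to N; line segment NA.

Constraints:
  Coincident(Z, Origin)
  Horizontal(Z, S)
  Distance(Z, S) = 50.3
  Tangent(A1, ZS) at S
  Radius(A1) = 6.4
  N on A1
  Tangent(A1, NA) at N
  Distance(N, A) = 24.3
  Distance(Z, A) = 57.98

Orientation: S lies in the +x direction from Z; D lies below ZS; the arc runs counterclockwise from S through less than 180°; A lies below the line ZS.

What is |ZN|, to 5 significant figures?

44.676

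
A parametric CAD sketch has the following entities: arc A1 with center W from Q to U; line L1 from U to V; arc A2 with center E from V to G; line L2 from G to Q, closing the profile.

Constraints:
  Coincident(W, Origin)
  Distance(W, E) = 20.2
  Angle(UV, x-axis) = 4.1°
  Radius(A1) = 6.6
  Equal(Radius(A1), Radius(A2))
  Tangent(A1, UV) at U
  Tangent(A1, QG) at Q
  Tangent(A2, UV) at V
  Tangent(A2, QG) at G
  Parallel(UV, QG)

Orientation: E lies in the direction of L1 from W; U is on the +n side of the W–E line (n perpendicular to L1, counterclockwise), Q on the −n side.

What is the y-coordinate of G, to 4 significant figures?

-5.139

Tangency of A1 to both parallel lines with radius 6.6 puts U and Q at W ± 6.6·n: U = (-0.4719, 6.583), Q = (0.4719, -6.583). Equal radii place V and G the same way about E: V = E + 6.6·n = (19.68, 8.027), G = E − 6.6·n = (20.62, -5.139). So G.y = -5.139.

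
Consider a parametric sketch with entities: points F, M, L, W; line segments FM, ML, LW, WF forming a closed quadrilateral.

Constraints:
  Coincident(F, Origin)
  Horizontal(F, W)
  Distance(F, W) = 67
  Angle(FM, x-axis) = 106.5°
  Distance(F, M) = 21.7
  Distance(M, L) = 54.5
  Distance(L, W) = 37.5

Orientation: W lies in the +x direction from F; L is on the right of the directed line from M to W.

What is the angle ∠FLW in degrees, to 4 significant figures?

127.1°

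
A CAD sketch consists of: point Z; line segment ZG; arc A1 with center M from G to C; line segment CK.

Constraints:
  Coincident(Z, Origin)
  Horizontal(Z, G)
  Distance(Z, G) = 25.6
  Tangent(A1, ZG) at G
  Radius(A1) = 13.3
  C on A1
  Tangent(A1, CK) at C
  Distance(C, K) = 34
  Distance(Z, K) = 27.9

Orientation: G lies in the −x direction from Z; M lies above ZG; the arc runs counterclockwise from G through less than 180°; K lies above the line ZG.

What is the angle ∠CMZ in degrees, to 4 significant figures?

19.81°

Checks: Z = (0.00, 0.00) ✓; |MC| = 13.30 ✓; ∠(MC, CK) = 90.00° ✓; |CK| = 34.00 ✓; |ZK| = 27.90 ✓.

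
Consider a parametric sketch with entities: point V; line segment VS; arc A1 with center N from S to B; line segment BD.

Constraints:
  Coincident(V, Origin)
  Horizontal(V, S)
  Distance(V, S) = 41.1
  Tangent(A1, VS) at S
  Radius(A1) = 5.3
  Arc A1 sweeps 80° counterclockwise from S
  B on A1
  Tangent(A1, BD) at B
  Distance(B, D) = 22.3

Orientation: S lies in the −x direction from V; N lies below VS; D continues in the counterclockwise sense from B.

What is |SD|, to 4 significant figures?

27.87

On A1, S sits at bearing 90° from N; an 80° counterclockwise sweep puts B at bearing 170°, so B = N + 5.3·(cos 170°, sin 170°) = (-46.32, -4.380). A1 meets BD tangentially, so NB is at right angles to BD, so BD runs along (−sin 170°, cos 170°); with |BD| = 22.3, D = (-50.19, -26.34). Then |SD| = |D − S| = 27.87.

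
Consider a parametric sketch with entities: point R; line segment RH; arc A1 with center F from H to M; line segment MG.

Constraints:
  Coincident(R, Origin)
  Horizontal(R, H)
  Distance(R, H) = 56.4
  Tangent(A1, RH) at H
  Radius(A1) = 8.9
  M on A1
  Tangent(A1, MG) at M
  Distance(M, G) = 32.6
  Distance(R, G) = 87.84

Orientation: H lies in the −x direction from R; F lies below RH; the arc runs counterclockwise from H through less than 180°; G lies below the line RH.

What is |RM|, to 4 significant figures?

63.81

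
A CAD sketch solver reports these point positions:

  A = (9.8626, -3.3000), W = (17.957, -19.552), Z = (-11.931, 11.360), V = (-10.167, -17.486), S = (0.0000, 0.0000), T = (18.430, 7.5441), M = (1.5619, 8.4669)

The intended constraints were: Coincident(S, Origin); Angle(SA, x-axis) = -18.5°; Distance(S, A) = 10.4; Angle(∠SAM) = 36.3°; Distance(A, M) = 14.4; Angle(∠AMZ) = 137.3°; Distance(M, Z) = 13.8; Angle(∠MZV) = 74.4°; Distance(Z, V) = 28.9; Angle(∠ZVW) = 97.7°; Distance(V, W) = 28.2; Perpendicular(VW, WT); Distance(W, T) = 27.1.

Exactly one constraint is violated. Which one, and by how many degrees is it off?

Perpendicular(VW, WT) — off by 3.20°.

S = (0.00, 0.00) ✓; SA at -18.50° ✓; |SA| = 10.40 ✓; ∠SAM = 36.30° ✓; |AM| = 14.40 ✓; ∠AMZ = 137.3° ✓; |MZ| = 13.80 ✓; ∠MZV = 74.40° ✓; |ZV| = 28.90 ✓; ∠ZVW = 97.70° ✓; |VW| = 28.20 ✓; ∠(VW, WT) = 93.20° ✗; |WT| = 27.10 ✓.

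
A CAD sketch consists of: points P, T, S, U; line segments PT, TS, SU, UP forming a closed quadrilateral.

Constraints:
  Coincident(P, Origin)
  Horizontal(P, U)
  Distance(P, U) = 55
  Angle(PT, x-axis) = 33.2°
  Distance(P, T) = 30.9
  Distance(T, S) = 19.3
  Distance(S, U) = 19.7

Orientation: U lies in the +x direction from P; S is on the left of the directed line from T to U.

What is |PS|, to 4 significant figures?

48.27

P is at the origin; P and U share the same y with |PU| = 55.0 and U in +x, so U = (55.0, 0). PT runs at 33.2° with |PT| = 30.9, so T = (25.86, 16.92). S is determined by |TS| = 19.3 and |SU| = 19.7 together: it lies at the intersection of circle(T, 19.3) and circle(U, 19.7). With |TU| = 33.70, the foot of the radical line on TU is 16.62 from T and the perpendicular offset is √(19.3² − 16.62²) = 9.814. Taking the left-of-TU solution: S = (45.16, 17.06).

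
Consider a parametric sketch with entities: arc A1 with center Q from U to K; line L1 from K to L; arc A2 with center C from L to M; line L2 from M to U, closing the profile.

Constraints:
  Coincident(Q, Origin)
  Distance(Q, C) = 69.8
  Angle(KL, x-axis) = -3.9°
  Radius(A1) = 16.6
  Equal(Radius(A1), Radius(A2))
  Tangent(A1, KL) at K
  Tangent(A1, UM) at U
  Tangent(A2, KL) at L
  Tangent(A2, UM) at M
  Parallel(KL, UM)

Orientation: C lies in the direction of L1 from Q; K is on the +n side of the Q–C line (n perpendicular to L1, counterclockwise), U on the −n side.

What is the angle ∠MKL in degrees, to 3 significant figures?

25.4°

Tangency of A1 to both parallel lines with radius 16.6 puts K and U at Q ± 16.6·n: K = (1.13, 16.6), U = (-1.13, -16.6). Equal radii place L and M the same way about C: L = C + 16.6·n = (70.8, 11.8), M = C − 16.6·n = (68.5, -21.3). Then cos ∠MKL = KM·KL / (|KM||KL|), giving 25.4°.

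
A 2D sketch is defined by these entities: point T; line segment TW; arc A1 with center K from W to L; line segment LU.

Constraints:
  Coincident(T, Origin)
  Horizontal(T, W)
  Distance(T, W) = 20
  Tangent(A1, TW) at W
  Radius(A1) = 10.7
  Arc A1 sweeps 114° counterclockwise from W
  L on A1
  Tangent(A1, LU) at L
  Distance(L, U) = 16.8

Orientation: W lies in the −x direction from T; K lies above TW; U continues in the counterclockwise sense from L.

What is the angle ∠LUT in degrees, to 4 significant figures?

5.298°

On A1, W sits at bearing -90° from K; a 114° counterclockwise sweep puts L at bearing 24°, so L = K + 10.7·(cos 24°, sin 24°) = (-10.23, 15.05). The tangent condition forces KL to be normal to LU, so LU runs along (−sin 24°, cos 24°); with |LU| = 16.8, U = (-17.06, 30.40). Then cos ∠LUT = UL·UT / (|UL||UT|), giving 5.298°.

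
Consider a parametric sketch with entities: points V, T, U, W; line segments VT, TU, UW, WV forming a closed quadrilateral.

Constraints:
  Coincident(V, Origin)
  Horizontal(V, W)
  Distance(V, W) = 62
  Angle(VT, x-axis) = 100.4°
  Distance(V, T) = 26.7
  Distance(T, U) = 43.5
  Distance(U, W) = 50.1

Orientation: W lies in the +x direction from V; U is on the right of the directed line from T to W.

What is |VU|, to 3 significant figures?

18.9

Checks: |TU| = 43.50 ✓; |UW| = 50.10 ✓.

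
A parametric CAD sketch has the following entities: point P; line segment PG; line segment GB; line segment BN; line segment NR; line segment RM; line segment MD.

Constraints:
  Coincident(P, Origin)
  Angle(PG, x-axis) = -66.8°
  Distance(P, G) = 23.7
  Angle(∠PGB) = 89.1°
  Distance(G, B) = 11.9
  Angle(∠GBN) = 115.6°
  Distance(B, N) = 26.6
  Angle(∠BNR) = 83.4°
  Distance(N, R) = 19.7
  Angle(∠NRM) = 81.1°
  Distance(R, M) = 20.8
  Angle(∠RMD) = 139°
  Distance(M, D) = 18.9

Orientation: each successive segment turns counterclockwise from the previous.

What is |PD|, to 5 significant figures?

31.759

P is at the origin; PG runs at -66.8° with length 23.7, so G = (9.3364, -21.784). ∠PGB = 89.1° gives GB at 24.100° from the x-axis; with |GB| = 11.9, B = (20.199, -16.924). ∠GBN = 115.6° gives BN at 88.500° from the x-axis; with |BN| = 26.6, N = (20.895, 9.6665). ∠BNR = 83.4° gives NR at -174.90° from the x-axis; with |NR| = 19.7, R = (1.2734, 7.9153). ∠NRM = 81.1° gives RM at -76.000° from the x-axis; with |RM| = 20.8, M = (6.3054, -12.267). ∠RMD = 139.0° gives MD at -35.000° from the x-axis; with |MD| = 18.9, D = (21.787, -23.107). Then |PD| = |D − P| = 31.759.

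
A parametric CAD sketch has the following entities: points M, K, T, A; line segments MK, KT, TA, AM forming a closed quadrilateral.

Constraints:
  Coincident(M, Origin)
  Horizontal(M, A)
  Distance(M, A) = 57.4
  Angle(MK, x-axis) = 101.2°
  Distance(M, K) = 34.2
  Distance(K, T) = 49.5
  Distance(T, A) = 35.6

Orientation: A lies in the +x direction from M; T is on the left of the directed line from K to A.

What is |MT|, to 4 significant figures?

53.77

M is at the origin; M and A share the same y with |MA| = 57.4 and A in +x, so A = (57.4, 0). MK runs at 101.2° with |MK| = 34.2, so K = (-6.643, 33.55). T is determined by |KT| = 49.5 and |TA| = 35.6 together: it lies at the intersection of circle(K, 49.5) and circle(A, 35.6). With |KA| = 72.30, the foot of the radical line on KA is 44.33 from K and the perpendicular offset is √(49.5² − 44.33²) = 22.03. Taking the left-of-KA solution: T = (42.85, 32.49).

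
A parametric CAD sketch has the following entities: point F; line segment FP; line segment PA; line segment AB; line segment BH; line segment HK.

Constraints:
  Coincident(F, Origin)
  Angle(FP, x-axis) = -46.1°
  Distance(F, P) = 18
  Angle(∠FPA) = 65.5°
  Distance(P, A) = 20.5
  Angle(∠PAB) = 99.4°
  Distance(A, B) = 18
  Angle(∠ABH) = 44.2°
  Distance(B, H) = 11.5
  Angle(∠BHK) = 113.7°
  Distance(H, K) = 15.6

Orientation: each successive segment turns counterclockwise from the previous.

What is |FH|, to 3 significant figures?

8.65

F is at the origin; FP runs at -46.1° with length 18.0, so P = (12.5, -13.0). ∠FPA = 65.5° gives PA at 68.4° from the x-axis; with |PA| = 20.5, A = (20.0, 6.09). ∠PAB = 99.4° gives AB at 149° from the x-axis; with |AB| = 18.0, B = (4.60, 15.4). ∠ABH = 44.2° gives BH at -75.2° from the x-axis; with |BH| = 11.5, H = (7.54, 4.24). Then |FH| = |H − F| = 8.65.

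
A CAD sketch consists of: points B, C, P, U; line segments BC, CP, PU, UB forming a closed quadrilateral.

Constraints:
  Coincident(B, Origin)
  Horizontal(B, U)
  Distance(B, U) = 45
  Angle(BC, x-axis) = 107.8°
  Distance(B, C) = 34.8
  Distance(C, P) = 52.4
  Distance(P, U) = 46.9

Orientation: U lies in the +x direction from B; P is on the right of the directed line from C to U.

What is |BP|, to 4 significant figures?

17.89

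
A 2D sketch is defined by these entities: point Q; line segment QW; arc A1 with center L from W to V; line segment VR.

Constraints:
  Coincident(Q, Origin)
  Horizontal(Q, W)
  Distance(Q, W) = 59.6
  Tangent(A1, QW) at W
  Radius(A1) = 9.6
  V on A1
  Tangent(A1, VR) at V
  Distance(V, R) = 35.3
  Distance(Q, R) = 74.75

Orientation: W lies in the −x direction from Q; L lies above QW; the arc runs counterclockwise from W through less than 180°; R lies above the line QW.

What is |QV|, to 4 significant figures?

51.67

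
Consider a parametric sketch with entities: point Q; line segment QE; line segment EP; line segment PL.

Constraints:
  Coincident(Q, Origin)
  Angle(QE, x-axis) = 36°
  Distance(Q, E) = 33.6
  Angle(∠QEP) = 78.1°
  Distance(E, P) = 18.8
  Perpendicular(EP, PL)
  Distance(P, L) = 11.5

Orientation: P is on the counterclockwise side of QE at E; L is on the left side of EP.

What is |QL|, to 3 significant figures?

24.5

∠QEP = 78.1°, so EP runs at 36.0° + (180° − 78.1°) = 138° from the x-axis; with |EP| = 18.8, P = E + 18.8·(cos 138°, sin 138°) = (13.2, 32.4). EP ⟂ PL; with |PL| = 11.5 on the left of EP, L = P + 11.5·(-0.670, -0.742) = (5.52, 23.8). Then |QL| = |L − Q| = 24.5.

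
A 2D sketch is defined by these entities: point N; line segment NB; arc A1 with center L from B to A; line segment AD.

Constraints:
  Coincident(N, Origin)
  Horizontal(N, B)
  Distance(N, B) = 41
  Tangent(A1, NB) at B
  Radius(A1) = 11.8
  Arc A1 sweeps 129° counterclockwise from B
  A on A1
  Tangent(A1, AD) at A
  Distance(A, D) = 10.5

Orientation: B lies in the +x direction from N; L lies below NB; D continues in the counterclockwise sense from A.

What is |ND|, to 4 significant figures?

47.20

N is at the origin; N and B share the same y with |NB| = 41.0 and B on the +x side, so B = (41.00, 0.000). A1 meets NB tangentially, so LB is at right angles to NB, so L = B + (0, -11.8) = (41.00, -11.80). On A1, B sits at bearing 90° from L; a 129° counterclockwise sweep puts A at bearing 219°, so A = L + 11.8·(cos 219°, sin 219°) = (31.83, -19.23). Tangency of A1 to AD means the radius LA is perpendicular to AD, so AD runs along (−sin 219°, cos 219°); with |AD| = 10.5, D = (38.44, -27.39). Then |ND| = |D − N| = 47.20.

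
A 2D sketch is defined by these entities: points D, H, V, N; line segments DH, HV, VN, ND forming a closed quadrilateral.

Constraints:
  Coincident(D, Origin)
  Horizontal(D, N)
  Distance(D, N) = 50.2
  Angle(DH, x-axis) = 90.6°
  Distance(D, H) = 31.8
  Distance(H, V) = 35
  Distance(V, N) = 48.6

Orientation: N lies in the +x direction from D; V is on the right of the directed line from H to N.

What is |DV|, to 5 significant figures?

3.5737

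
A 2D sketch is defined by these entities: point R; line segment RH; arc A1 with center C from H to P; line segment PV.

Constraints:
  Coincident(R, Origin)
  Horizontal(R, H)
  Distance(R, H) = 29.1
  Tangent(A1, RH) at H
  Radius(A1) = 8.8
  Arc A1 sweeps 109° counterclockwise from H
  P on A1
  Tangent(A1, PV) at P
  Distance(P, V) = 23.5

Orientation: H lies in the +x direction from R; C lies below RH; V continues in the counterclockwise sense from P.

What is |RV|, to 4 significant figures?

44.23

R is at the origin; R and H share the same y with |RH| = 29.1 and H on the +x side, so H = (29.10, 0.000). Since A1 is tangent to RH there, CH ⟂ RH, so C = H + (0, -8.8) = (29.10, -8.800). On A1, H sits at bearing 90° from C; a 109° counterclockwise sweep puts P at bearing 199°, so P = C + 8.8·(cos 199°, sin 199°) = (20.78, -11.66). The tangent condition forces CP to be normal to PV, so PV runs along (−sin 199°, cos 199°); with |PV| = 23.5, V = (28.43, -33.88). Then |RV| = |V − R| = 44.23.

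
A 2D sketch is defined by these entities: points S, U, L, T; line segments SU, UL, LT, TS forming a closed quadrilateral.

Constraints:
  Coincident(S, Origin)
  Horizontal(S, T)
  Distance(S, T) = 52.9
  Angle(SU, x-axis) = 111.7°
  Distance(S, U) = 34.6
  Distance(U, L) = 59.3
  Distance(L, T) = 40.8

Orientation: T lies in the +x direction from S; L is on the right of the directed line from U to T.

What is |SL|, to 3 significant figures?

25.6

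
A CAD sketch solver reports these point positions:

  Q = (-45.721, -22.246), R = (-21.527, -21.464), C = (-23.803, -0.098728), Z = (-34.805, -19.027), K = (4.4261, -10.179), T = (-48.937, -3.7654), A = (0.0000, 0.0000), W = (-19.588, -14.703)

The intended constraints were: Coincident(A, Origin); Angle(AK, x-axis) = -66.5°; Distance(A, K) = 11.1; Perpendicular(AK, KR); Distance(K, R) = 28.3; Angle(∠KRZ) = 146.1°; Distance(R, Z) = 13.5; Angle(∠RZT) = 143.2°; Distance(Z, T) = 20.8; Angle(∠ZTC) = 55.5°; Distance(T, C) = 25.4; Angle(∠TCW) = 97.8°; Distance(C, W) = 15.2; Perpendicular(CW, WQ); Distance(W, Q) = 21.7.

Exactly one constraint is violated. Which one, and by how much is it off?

Distance(W, Q) = 21.7 — off by 5.50.

A = (0.00, 0.00) ✓; AK at -66.50° ✓; |AK| = 11.10 ✓; ∠(AK, KR) = 90.00° ✓; |KR| = 28.30 ✓; ∠KRZ = 146.1° ✓; |RZ| = 13.50 ✓; ∠RZT = 143.2° ✓; |ZT| = 20.80 ✓; ∠ZTC = 55.50° ✓; |TC| = 25.40 ✓; ∠TCW = 97.80° ✓; |CW| = 15.20 ✓; ∠(CW, WQ) = 90.00° ✓; |WQ| = 27.20 ✗.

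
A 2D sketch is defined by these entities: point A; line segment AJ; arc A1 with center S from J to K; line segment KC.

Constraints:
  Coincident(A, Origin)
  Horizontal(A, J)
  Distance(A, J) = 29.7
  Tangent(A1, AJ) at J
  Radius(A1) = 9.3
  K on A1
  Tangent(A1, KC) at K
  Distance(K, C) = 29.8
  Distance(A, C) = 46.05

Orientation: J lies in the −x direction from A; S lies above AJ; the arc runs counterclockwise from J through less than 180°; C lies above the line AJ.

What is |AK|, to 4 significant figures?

22.82

Checks: A = (0.00, 0.00) ✓; |SK| = 9.300 ✓; ∠(SK, KC) = 90.00° ✓; |KC| = 29.80 ✓; |AC| = 46.05 ✓.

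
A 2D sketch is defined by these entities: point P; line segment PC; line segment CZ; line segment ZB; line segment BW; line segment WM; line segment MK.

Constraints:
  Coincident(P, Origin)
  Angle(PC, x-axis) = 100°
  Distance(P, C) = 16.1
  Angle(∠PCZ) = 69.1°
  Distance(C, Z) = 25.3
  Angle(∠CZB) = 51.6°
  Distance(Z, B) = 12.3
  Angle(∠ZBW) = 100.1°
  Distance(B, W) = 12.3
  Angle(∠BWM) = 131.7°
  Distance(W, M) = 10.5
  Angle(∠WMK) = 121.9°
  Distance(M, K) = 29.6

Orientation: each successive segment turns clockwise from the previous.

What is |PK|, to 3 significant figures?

46.7

P is at the origin; PC runs at 100.0° with length 16.1, so C = (-2.80, 15.9). ∠PCZ = 69.1° gives CZ at -10.9° from the x-axis; with |CZ| = 25.3, Z = (22.0, 11.1). ∠CZB = 51.6° gives ZB at -139° from the x-axis; with |ZB| = 12.3, B = (12.7, 3.05). ∠ZBW = 100.1° gives BW at 141° from the x-axis; with |BW| = 12.3, W = (3.19, 10.8). ∠BWM = 131.7° gives WM at 92.5° from the x-axis; with |WM| = 10.5, M = (2.73, 21.3). ∠WMK = 121.9° gives MK at 34.4° from the x-axis; with |MK| = 29.6, K = (27.2, 38.0). Then |PK| = |K − P| = 46.7.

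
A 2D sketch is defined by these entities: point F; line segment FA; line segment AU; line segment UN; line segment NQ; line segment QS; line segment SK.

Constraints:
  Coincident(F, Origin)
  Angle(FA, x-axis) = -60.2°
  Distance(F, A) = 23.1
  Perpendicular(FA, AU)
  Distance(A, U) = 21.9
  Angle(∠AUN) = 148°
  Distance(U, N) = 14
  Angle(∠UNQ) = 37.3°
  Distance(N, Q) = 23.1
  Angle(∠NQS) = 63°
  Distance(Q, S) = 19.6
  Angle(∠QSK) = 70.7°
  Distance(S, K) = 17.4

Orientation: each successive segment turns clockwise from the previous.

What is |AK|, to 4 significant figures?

31.27

F is at the origin; FA runs at -60.2° with length 23.1, so A = (11.48, -20.05). FA ⟂ AU, so AU runs at -150.2°; with |AU| = 21.9, U = (-7.524, -30.93). ∠AUN = 148.0° gives UN at 177.8° from the x-axis; with |UN| = 14.0, N = (-21.51, -30.39). ∠UNQ = 37.3° gives NQ at 35.10° from the x-axis; with |NQ| = 23.1, Q = (-2.614, -17.11). ∠NQS = 63.0° gives QS at -81.90° from the x-axis; with |QS| = 19.6, S = (0.1473, -36.51). ∠QSK = 70.7° gives SK at 168.8° from the x-axis; with |SK| = 17.4, K = (-16.92, -33.13). Then |AK| = |K − A| = 31.27.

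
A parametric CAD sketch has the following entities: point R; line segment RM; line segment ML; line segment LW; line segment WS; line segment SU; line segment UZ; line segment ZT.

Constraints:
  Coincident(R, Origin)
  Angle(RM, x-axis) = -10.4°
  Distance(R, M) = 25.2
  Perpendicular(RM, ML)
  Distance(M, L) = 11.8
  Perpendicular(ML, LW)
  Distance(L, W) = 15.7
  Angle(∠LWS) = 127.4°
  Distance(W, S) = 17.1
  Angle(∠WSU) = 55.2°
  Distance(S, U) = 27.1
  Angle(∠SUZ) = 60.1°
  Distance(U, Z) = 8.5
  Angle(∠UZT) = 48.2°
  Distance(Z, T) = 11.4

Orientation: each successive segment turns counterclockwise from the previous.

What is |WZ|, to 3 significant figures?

14.7

R is at the origin; RM runs at -10.4° with length 25.2, so M = (24.8, -4.55). RM is perpendicular to ML, so ML runs at 79.6°; with |ML| = 11.8, L = (26.9, 7.06). ML ⟂ LW, so LW runs at 170°; with |LW| = 15.7, W = (11.5, 9.89). ∠LWS = 127.4° gives WS at -138° from the x-axis; with |WS| = 17.1, S = (-1.19, -1.60). ∠WSU = 55.2° gives SU at -13.0° from the x-axis; with |SU| = 27.1, U = (25.2, -7.69). ∠SUZ = 60.1° gives UZ at 107° from the x-axis; with |UZ| = 8.5, Z = (22.7, 0.442). Then |WZ| = |Z − W| = 14.7.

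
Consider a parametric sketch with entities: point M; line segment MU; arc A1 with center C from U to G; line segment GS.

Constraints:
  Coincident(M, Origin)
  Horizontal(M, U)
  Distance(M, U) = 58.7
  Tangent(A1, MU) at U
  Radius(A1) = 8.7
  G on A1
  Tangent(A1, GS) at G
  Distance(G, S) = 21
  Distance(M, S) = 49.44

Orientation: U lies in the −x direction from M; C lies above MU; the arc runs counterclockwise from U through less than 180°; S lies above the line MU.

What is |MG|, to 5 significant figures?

50.931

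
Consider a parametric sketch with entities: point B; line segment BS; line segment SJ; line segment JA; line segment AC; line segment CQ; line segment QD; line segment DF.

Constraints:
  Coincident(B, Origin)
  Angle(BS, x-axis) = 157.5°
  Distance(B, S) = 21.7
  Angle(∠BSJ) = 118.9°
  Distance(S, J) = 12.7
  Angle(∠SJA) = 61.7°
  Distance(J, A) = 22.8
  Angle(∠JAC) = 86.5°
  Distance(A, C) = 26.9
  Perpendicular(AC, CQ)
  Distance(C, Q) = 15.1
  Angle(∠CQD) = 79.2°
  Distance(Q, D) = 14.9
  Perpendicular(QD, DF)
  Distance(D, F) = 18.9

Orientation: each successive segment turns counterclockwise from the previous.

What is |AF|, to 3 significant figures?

17.0

∠CQD = 79.2° gives QD at -98.8° from the x-axis; with |QD| = 14.9, D = (-16.5, 7.12). QD is perpendicular to DF, so DF runs at -8.80°; with |DF| = 18.9, F = (2.20, 4.23). Then |AF| = |F − A| = 17.0.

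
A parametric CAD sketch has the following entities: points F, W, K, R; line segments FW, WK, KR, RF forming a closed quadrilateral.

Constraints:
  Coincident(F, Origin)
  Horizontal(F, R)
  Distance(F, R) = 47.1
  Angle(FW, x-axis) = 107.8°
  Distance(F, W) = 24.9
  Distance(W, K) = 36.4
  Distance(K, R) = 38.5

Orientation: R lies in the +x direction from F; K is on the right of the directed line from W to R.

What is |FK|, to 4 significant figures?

12.70

F is at the origin; FR is horizontal with |FR| = 47.1 and R in +x, so R = (47.1, 0). FW runs at 107.8° with |FW| = 24.9, so W = (-7.612, 23.71). K is determined by |WK| = 36.4 and |KR| = 38.5 together: it lies at the intersection of circle(W, 36.4) and circle(R, 38.5). With |WR| = 59.63, the foot of the radical line on WR is 28.49 from W and the perpendicular offset is √(36.4² − 28.49²) = 22.65. Taking the right-of-WR solution: K = (9.528, -8.404).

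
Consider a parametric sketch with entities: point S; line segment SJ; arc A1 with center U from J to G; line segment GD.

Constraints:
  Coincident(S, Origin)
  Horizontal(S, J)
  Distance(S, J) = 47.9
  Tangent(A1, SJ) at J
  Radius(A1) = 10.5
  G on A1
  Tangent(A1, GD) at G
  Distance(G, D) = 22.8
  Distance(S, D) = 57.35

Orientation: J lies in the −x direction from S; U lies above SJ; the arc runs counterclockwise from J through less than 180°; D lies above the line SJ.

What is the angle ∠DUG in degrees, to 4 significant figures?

65.27°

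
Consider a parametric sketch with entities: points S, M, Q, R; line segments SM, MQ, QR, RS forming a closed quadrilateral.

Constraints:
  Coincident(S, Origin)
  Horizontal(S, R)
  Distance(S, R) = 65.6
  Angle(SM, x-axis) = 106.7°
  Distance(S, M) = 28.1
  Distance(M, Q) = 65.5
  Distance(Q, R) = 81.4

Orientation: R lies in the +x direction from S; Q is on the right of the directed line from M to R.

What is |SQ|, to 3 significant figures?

39.0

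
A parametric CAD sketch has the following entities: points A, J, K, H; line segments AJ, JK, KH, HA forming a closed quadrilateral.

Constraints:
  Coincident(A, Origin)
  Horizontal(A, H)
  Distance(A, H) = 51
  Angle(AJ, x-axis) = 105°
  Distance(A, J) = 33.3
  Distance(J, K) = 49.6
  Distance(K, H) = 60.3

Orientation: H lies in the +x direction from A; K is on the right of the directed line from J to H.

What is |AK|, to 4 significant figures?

18.66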